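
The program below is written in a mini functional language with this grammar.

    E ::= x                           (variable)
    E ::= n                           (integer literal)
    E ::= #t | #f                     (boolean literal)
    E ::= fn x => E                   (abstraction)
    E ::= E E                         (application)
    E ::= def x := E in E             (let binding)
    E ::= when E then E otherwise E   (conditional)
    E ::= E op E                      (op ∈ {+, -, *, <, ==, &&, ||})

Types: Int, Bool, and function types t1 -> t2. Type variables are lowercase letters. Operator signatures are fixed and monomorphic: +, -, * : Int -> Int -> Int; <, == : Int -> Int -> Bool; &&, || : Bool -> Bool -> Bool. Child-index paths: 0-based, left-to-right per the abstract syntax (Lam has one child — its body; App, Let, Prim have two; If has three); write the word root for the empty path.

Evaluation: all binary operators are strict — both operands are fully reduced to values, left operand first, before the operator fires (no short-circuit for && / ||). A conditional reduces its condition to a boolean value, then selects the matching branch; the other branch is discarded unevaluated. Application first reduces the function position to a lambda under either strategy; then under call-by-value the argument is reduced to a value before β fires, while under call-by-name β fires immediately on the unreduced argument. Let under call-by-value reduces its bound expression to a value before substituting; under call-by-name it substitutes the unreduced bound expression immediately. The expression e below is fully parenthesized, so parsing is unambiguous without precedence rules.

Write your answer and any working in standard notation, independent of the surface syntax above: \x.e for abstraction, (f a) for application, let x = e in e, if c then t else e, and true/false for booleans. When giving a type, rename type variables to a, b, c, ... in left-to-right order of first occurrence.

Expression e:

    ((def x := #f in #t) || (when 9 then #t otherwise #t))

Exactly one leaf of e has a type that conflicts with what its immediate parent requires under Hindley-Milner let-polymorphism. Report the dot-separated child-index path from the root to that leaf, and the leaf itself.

Answer: 1.0 : 9

Trace:
let x : Bool
  unify Bool ~ Bool
  unify Int ~ Bool
  FAIL: mismatch Int ~ Bool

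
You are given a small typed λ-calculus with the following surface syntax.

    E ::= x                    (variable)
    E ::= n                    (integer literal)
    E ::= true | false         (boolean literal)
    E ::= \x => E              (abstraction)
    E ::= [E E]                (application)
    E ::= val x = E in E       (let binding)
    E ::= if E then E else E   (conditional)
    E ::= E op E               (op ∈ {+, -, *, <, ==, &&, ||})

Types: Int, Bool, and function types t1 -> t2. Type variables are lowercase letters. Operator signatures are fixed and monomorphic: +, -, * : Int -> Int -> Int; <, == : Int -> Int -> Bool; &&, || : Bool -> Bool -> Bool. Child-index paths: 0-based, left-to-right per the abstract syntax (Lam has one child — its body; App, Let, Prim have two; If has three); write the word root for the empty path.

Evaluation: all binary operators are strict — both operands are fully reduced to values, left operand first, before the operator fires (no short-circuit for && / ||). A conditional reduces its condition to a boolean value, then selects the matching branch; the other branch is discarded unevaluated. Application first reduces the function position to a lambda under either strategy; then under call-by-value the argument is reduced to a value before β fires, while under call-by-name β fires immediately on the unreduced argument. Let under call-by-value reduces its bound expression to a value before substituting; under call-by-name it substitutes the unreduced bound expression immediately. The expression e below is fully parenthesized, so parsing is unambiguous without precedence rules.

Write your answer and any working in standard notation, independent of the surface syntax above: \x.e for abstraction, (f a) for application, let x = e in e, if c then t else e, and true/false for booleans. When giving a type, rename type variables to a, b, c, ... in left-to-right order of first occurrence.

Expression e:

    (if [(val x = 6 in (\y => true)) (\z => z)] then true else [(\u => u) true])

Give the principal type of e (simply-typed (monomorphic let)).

Working:
let x : Int
\y._ : a -> Bool
z : b
\z._ : b -> b
  unify a -> Bool ~ (b -> b) -> c
  unify a ~ b -> b
  unify Bool ~ c
_ _ : Bool
  unify Bool ~ Bool
u : d
\u._ : d -> d
  unify d -> d ~ Bool -> e
  unify d ~ Bool
  unify Bool ~ e
_ _ : Bool
  unify Bool ~ Bool

Answer: Bool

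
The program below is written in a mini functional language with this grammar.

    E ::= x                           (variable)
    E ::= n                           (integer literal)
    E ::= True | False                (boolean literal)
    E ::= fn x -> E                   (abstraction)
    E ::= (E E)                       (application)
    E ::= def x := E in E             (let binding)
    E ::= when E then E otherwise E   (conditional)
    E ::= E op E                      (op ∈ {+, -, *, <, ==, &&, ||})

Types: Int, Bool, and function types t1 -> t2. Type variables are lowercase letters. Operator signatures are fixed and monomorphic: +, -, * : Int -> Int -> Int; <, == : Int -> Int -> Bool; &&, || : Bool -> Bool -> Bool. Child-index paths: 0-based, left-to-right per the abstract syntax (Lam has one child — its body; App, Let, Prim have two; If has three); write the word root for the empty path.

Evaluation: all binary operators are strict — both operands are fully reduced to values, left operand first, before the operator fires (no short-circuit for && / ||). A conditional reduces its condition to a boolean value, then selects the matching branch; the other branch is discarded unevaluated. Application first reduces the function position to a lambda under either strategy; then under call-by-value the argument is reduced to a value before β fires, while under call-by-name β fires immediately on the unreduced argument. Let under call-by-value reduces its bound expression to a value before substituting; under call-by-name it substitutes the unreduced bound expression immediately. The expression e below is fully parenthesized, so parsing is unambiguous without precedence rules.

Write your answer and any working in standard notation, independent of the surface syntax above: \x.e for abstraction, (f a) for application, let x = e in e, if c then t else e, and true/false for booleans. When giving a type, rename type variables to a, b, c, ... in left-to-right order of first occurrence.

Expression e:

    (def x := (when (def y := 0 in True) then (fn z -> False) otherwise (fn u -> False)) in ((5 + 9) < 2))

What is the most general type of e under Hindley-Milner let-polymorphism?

Answer: Bool

Derivation:
let y : Int
  unify Bool ~ Bool
\z._ : a -> Bool
\u._ : b -> Bool
  unify a -> Bool ~ b -> Bool
  unify a ~ b
  unify Bool ~ Bool
let x : forall. b -> Bool
  unify Int ~ Int
  unify Int ~ Int
  unify Int ~ Int
  unify Int ~ Int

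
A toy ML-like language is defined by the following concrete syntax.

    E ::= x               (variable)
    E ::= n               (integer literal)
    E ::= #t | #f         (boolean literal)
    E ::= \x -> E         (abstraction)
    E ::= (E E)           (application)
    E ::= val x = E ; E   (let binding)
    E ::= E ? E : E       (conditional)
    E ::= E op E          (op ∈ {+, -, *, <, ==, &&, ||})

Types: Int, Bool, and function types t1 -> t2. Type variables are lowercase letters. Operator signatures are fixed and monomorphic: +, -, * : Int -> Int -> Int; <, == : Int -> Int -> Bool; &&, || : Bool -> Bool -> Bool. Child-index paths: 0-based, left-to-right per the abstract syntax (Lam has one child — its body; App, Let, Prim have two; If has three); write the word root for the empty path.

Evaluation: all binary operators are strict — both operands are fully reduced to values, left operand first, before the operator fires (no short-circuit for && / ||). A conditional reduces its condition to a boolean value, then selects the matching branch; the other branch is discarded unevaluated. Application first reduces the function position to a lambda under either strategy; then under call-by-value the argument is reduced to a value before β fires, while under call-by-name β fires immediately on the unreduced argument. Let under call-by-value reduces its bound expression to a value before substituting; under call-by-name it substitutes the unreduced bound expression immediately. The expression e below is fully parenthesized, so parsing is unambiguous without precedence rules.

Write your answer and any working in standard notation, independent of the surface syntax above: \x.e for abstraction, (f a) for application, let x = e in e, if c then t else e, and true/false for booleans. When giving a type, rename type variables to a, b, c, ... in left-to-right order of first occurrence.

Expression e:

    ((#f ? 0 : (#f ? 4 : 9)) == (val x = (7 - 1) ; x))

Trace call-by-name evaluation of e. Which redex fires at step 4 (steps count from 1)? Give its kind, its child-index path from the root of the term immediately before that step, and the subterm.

Working:
step 0: ((if false then 0 else (if false then 4 else 9)) == (let x = (7 - 1) in x))
step 1: [if@0] ((if false then 4 else 9) == (let x = (7 - 1) in x))
step 2: [if@0] (9 == (let x = (7 - 1) in x))
step 3: [let@1] (9 == (7 - 1))
step 4: [delta@1] (9 == 6)

Answer: delta at 1 : (7 - 1)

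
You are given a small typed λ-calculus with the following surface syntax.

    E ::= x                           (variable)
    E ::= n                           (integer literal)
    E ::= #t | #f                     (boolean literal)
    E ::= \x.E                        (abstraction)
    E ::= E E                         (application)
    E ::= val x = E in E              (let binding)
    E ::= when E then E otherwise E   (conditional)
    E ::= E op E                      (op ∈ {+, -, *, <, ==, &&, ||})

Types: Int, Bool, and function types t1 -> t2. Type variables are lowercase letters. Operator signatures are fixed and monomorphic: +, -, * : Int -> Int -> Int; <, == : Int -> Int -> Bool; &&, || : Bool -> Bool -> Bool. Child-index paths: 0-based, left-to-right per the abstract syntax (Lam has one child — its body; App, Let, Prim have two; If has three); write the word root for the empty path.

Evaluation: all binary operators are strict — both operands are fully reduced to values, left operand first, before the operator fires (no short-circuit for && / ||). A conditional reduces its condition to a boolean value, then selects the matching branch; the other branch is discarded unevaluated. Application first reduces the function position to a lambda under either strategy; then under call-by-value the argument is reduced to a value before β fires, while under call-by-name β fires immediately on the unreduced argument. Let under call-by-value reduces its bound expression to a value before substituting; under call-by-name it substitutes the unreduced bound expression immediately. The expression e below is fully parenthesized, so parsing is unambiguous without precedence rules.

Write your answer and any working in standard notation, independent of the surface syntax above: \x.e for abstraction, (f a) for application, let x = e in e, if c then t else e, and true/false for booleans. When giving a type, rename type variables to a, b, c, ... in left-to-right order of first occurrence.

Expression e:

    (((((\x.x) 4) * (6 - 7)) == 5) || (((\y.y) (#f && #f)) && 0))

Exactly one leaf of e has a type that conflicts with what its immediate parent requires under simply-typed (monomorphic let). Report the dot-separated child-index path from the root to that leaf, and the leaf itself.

Answer: 1.1 : 0

Working:
x : a
\x._ : a -> a
  unify a -> a ~ Int -> b
  unify a ~ Int
  unify Int ~ b
_ _ : Int
  unify Int ~ Int
  unify Int ~ Int
  unify Int ~ Int
  unify Int ~ Int
  unify Int ~ Int
  unify Int ~ Int
  unify Bool ~ Bool
y : c
\y._ : c -> c
  unify Bool ~ Bool
  unify Bool ~ Bool
  unify c -> c ~ Bool -> d
  unify c ~ Bool
  unify Bool ~ d
_ _ : Bool
  unify Bool ~ Bool
  unify Int ~ Bool
  FAIL: mismatch Int ~ Bool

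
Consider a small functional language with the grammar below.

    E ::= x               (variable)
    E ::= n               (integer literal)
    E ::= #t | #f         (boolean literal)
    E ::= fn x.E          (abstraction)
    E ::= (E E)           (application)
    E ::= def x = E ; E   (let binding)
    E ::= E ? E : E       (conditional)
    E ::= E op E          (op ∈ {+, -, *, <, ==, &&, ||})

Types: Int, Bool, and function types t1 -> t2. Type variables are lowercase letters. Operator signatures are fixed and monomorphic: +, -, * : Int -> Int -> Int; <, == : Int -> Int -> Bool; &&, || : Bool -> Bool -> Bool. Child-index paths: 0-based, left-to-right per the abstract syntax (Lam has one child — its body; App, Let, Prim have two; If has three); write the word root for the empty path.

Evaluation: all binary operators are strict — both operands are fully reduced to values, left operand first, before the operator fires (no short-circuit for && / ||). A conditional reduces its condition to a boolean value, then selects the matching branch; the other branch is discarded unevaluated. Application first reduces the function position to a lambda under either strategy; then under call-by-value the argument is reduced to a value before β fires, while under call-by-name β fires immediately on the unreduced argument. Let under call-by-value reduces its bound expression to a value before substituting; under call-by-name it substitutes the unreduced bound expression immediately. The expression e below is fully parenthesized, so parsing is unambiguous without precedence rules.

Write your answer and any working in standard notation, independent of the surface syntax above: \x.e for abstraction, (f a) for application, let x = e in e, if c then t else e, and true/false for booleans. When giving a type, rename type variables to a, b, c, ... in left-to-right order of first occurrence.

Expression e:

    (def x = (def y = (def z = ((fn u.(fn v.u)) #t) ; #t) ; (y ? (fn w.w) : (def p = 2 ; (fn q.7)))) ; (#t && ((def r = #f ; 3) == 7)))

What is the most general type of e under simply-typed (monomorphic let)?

Answer: Bool

Working:
u : a
\v._ : b -> a
\u._ : a -> b -> a
  unify a -> b -> a ~ Bool -> c
  unify a ~ Bool
  unify b -> Bool ~ c
_ _ : b -> Bool
let z : b -> Bool
let y : Bool
y : Bool
  unify Bool ~ Bool
w : d
\w._ : d -> d
let p : Int
\q._ : e -> Int
  unify d -> d ~ e -> Int
  unify d ~ e
  unify e ~ Int
let x : Int -> Int
  unify Bool ~ Bool
let r : Bool
  unify Int ~ Int
  unify Int ~ Int
  unify Bool ~ Bool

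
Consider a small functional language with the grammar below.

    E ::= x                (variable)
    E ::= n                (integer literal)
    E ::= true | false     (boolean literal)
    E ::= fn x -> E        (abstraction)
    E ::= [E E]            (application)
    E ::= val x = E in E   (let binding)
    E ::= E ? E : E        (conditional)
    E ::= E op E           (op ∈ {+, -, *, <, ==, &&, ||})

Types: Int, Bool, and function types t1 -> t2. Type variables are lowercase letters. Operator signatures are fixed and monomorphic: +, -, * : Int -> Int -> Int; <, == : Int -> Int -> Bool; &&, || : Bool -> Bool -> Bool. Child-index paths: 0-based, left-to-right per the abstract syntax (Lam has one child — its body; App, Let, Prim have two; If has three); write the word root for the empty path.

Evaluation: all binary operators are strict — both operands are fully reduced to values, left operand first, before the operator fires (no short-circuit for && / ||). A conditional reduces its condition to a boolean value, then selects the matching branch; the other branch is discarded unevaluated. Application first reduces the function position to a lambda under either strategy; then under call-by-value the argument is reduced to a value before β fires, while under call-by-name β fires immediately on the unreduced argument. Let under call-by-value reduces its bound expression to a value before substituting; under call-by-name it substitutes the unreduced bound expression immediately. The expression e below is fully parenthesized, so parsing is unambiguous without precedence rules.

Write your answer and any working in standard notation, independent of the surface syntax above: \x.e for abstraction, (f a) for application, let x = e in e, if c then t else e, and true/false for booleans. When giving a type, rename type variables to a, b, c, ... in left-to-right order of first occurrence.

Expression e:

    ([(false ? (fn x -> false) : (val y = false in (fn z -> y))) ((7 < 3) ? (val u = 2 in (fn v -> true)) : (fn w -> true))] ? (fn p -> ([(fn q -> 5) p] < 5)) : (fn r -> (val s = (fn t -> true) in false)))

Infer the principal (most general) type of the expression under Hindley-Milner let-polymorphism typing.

Answer: a -> Bool

Derivation:
  unify Bool ~ Bool
\x._ : a -> Bool
let y : Bool
y : Bool
\z._ : b -> Bool
  unify a -> Bool ~ b -> Bool
  unify a ~ b
  unify Bool ~ Bool
  unify Int ~ Int
  unify Int ~ Int
  unify Bool ~ Bool
let u : Int
\v._ : c -> Bool
\w._ : d -> Bool
  unify c -> Bool ~ d -> Bool
  unify c ~ d
  unify Bool ~ Bool
  unify b -> Bool ~ (d -> Bool) -> e
  unify b ~ d -> Bool
  unify Bool ~ e
_ _ : Bool
  unify Bool ~ Bool
\q._ : g -> Int
p : f
  unify g -> Int ~ f -> h
  unify g ~ f
  unify Int ~ h
_ _ : Int
  unify Int ~ Int
  unify Int ~ Int
\p._ : f -> Bool
\t._ : j -> Bool
let s : forall. j -> Bool
\r._ : i -> Bool
  unify f -> Bool ~ i -> Bool
  unify f ~ i
  unify Bool ~ Bool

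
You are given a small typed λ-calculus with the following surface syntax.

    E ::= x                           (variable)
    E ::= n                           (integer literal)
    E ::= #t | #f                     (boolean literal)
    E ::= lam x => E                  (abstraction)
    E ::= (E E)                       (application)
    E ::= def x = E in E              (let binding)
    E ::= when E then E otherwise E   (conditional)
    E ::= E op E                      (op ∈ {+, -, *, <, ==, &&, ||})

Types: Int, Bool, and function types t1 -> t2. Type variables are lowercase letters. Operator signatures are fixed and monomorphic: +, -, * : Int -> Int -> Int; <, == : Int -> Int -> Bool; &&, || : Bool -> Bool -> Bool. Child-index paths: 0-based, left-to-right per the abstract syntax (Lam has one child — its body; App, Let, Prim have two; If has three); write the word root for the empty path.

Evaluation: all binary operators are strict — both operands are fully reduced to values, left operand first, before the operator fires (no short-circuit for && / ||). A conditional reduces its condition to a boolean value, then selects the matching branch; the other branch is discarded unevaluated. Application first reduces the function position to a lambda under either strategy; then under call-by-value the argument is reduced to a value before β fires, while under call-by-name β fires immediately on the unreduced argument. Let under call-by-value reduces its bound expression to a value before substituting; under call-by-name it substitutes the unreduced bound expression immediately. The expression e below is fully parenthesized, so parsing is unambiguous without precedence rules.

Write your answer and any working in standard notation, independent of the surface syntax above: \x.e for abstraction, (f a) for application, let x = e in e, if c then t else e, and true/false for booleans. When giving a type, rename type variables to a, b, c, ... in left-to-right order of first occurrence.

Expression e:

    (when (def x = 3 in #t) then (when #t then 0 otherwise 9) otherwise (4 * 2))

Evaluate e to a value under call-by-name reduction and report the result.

Answer: 0

Trace:
step 0: (if (let x = 3 in true) then (if true then 0 else 9) else (4 * 2))
step 1: [let@0] (if true then (if true then 0 else 9) else (4 * 2))
step 2: [if@root] (if true then 0 else 9)
step 3: [if@root] 0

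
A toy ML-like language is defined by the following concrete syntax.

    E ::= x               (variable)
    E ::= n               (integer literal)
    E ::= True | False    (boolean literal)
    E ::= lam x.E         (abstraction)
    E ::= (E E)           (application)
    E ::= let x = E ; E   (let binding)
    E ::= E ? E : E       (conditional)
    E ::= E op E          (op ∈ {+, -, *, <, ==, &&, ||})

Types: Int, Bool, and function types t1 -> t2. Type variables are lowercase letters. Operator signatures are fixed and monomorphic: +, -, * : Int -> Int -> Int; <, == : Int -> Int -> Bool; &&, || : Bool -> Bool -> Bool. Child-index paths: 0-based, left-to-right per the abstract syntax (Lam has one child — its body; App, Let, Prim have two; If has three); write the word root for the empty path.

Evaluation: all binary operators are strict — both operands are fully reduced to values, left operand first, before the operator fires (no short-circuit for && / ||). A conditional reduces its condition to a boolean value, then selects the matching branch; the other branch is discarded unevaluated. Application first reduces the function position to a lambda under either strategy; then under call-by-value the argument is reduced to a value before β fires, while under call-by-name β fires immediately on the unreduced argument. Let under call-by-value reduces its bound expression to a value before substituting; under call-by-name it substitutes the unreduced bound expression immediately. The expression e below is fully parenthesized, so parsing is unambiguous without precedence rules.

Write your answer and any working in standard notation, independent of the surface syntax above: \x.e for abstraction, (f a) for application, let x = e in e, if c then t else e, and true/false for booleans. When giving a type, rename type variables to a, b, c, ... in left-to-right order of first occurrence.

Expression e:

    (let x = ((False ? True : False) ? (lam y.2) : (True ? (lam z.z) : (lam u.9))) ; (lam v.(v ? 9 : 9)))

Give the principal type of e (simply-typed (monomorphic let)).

Answer: Bool -> Int

Trace:
  unify Bool ~ Bool
  unify Bool ~ Bool
  unify Bool ~ Bool
\y._ : a -> Int
  unify Bool ~ Bool
z : b
\z._ : b -> b
\u._ : c -> Int
  unify b -> b ~ c -> Int
  unify b ~ c
  unify c ~ Int
  unify a -> Int ~ Int -> Int
  unify a ~ Int
  unify Int ~ Int
let x : Int -> Int
v : d
  unify d ~ Bool
  unify Int ~ Int
\v._ : Bool -> Int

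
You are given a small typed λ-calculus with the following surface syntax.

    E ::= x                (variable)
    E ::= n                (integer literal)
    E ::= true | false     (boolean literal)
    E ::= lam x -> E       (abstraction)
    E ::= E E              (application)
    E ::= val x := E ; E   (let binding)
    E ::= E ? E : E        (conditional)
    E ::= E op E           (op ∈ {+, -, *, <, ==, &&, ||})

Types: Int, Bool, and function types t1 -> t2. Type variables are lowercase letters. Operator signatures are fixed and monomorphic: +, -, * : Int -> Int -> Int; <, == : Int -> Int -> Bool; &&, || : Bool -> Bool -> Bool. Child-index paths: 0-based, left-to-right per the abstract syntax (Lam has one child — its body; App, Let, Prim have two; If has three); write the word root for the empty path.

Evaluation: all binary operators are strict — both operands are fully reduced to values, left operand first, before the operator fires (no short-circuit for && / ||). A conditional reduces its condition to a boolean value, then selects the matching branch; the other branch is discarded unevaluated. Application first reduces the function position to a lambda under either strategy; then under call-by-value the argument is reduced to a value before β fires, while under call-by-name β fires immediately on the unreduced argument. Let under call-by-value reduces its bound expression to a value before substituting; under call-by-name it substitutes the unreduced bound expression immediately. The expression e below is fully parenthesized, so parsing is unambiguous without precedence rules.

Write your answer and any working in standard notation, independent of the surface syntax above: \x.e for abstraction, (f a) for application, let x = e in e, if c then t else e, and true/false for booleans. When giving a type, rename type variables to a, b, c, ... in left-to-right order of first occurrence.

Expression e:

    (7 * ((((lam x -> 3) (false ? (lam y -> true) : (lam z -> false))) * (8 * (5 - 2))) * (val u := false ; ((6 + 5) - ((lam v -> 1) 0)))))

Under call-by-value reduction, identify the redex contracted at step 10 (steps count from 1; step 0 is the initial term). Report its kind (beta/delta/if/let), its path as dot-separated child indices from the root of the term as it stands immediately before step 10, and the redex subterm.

Derivation:
step 0: (7 * ((((\x.3) (if false then (\y.true) else (\z.false))) * (8 * (5 - 2))) * (let u = false in ((6 + 5) - ((\v.1) 0)))))
step 1: [if@1.0.0.1] (7 * ((((\x.3) (\z.false)) * (8 * (5 - 2))) * (let u = false in ((6 + 5) - ((\v.1) 0)))))
step 2: [beta@1.0.0] (7 * ((3 * (8 * (5 - 2))) * (let u = false in ((6 + 5) - ((\v.1) 0)))))
step 3: [delta@1.0.1.1] (7 * ((3 * (8 * 3)) * (let u = false in ((6 + 5) - ((\v.1) 0)))))
step 4: [delta@1.0.1] (7 * ((3 * 24) * (let u = false in ((6 + 5) - ((\v.1) 0)))))
step 5: [delta@1.0] (7 * (72 * (let u = false in ((6 + 5) - ((\v.1) 0)))))
step 6: [let@1.1] (7 * (72 * ((6 + 5) - ((\v.1) 0))))
step 7: [delta@1.1.0] (7 * (72 * (11 - ((\v.1) 0))))
step 8: [beta@1.1.1] (7 * (72 * (11 - 1)))
step 9: [delta@1.1] (7 * (72 * 10))
step 10: [delta@1] (7 * 720)

Answer: delta at 1 : (72 * 10)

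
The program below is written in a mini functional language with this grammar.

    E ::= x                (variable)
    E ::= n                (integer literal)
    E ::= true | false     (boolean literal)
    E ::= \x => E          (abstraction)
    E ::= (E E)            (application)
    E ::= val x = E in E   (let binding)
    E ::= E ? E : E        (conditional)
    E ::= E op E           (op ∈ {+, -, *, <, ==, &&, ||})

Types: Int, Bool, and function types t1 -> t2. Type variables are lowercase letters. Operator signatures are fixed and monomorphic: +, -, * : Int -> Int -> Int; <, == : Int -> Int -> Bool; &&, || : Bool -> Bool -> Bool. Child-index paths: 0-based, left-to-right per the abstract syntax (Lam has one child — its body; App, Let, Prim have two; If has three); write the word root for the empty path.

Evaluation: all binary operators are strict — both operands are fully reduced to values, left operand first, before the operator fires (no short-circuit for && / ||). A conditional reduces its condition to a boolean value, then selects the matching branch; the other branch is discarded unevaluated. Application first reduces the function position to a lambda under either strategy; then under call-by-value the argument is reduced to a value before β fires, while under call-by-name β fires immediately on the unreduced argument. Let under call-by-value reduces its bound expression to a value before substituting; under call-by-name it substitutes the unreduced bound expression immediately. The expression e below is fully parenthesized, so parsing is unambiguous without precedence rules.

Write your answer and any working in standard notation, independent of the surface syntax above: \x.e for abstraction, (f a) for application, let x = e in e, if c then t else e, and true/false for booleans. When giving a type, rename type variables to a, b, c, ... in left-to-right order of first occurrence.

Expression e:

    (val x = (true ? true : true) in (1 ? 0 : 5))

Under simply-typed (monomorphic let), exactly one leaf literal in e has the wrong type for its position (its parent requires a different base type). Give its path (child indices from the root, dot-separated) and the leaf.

Answer: 1.0 : 1

Trace:
  unify Bool ~ Bool
  unify Bool ~ Bool
let x : Bool
  unify Int ~ Bool
  FAIL: mismatch Int ~ Bool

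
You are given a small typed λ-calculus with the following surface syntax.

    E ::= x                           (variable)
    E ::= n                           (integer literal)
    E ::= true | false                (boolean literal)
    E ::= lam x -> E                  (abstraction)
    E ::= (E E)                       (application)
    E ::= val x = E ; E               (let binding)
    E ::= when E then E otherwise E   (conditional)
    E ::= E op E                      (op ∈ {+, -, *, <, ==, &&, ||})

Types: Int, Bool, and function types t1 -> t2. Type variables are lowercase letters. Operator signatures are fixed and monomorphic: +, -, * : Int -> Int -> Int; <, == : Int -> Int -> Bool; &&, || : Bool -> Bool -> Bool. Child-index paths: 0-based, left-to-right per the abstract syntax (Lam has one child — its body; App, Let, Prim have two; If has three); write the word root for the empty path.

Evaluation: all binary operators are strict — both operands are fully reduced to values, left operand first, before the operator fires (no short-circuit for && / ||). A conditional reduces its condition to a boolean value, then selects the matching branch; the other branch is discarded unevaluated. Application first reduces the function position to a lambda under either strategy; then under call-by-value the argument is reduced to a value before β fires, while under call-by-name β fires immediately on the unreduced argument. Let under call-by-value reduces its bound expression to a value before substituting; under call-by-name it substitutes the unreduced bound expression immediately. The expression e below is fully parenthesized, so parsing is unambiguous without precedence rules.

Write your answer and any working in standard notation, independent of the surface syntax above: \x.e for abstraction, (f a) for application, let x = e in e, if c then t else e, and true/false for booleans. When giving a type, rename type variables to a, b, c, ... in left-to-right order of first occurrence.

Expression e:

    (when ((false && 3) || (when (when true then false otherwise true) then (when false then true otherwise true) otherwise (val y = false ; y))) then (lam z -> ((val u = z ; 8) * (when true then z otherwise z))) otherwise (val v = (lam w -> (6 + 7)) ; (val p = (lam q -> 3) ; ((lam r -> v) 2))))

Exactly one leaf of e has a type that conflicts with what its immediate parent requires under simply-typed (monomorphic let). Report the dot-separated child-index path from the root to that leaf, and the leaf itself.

Answer: 0.0.1 : 3

Working:
  unify Bool ~ Bool
  unify Int ~ Bool
  FAIL: mismatch Int ~ Bool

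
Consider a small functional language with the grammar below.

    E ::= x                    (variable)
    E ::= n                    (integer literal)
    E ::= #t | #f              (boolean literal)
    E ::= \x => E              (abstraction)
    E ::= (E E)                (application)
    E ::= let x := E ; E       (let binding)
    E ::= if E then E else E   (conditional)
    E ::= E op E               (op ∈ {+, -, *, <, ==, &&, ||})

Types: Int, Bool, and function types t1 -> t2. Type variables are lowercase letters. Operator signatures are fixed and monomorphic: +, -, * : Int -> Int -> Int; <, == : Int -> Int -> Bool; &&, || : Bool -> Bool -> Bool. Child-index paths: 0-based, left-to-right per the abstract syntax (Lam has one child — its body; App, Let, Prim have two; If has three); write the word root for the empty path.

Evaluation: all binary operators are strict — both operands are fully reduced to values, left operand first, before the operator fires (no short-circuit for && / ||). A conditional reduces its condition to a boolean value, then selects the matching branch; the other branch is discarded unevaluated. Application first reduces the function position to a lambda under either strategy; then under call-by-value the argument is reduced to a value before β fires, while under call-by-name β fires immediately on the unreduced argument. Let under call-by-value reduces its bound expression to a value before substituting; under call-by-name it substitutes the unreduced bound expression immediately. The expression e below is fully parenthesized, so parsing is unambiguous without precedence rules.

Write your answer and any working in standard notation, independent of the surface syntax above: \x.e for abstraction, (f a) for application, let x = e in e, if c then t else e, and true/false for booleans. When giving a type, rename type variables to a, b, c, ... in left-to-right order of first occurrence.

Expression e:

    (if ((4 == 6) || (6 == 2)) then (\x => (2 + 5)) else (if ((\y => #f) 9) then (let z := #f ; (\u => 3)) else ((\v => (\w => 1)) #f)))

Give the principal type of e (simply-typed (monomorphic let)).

Answer: a -> Int

Trace:
  unify Int ~ Int
  unify Int ~ Int
  unify Bool ~ Bool
  unify Int ~ Int
  unify Int ~ Int
  unify Bool ~ Bool
  unify Bool ~ Bool
  unify Int ~ Int
  unify Int ~ Int
\x._ : a -> Int
\y._ : b -> Bool
  unify b -> Bool ~ Int -> c
  unify b ~ Int
  unify Bool ~ c
_ _ : Bool
  unify Bool ~ Bool
let z : Bool
\u._ : d -> Int
\w._ : f -> Int
\v._ : e -> f -> Int
  unify e -> f -> Int ~ Bool -> g
  unify e ~ Bool
  unify f -> Int ~ g
_ _ : f -> Int
  unify d -> Int ~ f -> Int
  unify d ~ f
  unify Int ~ Int
  unify a -> Int ~ f -> Int
  unify a ~ f
  unify Int ~ Int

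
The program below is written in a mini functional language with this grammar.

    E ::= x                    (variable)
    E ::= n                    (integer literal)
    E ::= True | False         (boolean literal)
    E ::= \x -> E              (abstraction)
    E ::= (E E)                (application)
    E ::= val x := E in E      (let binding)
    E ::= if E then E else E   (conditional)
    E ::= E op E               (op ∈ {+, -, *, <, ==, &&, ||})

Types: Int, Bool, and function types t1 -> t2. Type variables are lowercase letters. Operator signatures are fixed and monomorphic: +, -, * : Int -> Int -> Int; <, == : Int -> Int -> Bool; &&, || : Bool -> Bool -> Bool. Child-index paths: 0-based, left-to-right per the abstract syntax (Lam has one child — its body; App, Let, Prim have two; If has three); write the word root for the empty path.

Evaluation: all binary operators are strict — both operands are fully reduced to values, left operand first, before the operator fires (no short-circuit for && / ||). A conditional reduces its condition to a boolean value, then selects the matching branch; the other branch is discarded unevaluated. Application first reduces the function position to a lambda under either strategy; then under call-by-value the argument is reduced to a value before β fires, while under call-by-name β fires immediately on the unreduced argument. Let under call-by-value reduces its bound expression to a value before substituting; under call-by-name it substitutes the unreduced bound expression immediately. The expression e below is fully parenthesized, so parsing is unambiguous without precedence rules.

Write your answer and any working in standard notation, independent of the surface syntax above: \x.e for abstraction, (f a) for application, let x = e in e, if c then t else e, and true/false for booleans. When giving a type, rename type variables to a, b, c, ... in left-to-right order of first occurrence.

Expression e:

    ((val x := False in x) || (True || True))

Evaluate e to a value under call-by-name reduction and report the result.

Answer: true

Trace:
step 0: ((let x = false in x) || (true || true))
step 1: [let@0] (false || (true || true))
step 2: [delta@1] (false || true)
step 3: [delta@root] true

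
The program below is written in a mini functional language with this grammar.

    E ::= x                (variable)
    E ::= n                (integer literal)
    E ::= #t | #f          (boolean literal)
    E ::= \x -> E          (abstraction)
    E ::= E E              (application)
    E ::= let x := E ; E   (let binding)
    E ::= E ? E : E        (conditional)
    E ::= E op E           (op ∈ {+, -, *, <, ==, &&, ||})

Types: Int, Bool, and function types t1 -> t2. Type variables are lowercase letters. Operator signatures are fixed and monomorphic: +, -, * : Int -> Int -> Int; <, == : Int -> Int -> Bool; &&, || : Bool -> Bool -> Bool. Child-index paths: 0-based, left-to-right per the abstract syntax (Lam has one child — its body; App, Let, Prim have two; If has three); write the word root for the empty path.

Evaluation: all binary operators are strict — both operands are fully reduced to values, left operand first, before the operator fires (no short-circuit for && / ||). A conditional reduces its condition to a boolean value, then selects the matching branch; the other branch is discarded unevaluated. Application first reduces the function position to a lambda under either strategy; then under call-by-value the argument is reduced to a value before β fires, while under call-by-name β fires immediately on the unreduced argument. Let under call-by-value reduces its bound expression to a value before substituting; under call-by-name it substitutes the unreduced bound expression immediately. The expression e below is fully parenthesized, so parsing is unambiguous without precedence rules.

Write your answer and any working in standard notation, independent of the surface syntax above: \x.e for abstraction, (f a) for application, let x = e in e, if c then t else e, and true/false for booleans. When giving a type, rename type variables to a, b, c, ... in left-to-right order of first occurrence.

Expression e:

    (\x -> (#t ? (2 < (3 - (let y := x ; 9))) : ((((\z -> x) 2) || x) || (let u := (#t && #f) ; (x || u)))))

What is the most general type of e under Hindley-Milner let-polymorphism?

Derivation:
  unify Bool ~ Bool
  unify Int ~ Int
  unify Int ~ Int
x : a
let y : a
  unify Int ~ Int
  unify Int ~ Int
x : a
\z._ : b -> a
  unify b -> a ~ Int -> c
  unify b ~ Int
  unify a ~ c
_ _ : c
  unify c ~ Bool
x : Bool
  unify Bool ~ Bool
  unify Bool ~ Bool
  unify Bool ~ Bool
  unify Bool ~ Bool
let u : Bool
x : Bool
  unify Bool ~ Bool
u : Bool
  unify Bool ~ Bool
  unify Bool ~ Bool
  unify Bool ~ Bool
\x._ : Bool -> Bool

Answer: Bool -> Bool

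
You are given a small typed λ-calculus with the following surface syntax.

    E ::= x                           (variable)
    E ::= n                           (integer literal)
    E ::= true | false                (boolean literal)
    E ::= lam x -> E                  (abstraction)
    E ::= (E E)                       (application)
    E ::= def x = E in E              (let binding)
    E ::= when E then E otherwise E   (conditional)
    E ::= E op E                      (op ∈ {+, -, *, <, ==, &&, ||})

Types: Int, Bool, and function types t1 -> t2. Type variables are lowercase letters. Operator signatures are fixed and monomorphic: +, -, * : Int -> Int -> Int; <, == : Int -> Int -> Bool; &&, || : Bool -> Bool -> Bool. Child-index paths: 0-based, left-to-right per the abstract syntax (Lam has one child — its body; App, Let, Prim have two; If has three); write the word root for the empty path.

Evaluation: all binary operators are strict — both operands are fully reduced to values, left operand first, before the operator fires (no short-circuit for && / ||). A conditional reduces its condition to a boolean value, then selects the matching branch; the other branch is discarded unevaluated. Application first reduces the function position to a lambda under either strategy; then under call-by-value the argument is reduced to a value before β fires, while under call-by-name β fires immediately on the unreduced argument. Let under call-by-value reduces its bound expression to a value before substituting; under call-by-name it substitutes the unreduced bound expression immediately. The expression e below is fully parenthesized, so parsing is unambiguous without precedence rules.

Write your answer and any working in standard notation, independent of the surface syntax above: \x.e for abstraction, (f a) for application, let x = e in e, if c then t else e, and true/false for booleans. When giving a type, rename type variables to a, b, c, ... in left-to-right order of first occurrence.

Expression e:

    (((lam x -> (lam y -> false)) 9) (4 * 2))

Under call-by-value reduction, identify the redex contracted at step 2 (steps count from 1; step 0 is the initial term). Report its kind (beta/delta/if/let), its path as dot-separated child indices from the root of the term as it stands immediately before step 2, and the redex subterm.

Trace:
step 0: (((\x.(\y.false)) 9) (4 * 2))
step 1: [beta@0] ((\y.false) (4 * 2))
step 2: [delta@1] ((\y.false) 8)

Answer: delta at 1 : (4 * 2)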